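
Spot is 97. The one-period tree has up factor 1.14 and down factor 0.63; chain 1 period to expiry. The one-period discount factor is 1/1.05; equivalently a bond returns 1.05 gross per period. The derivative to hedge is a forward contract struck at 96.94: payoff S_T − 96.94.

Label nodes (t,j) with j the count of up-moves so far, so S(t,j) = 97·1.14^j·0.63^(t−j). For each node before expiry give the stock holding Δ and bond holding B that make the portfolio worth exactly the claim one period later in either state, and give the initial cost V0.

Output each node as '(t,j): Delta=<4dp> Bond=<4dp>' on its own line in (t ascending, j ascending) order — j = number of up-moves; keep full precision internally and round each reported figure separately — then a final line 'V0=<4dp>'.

(0,0): Delta=1.0000 Bond=-92.3238
V0=4.6762

The replicating-portfolio and risk-neutral prices coincide; use p* = (1.05−0.63)/(1.14−0.63) = 0.8235 for the latter.
Payoff layer (t=1): V(1,0)=-35.8300, V(1,1)=13.6400
(0,0): S=97.0000. Δ = (V_up−V_dn)/(S_up−S_dn) = (13.6400−-35.8300)/(110.5800−61.1100) = 1.0000. V = [p*·13.6400 + (1−p*)·-35.8300]/1.05 = 4.6762. B = V − Δ·S = -92.3238.
The time-0 hedge costs 4.6762, which is the no-arbitrage price.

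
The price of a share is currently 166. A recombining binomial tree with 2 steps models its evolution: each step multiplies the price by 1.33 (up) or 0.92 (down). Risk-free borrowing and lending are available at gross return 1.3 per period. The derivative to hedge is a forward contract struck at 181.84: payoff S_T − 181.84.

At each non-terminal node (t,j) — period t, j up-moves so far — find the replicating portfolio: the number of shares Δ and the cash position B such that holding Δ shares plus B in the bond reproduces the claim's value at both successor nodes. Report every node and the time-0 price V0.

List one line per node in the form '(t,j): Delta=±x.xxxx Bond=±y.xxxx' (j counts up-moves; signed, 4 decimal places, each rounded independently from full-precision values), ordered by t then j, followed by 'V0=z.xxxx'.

(0,0): Delta=1.0000 Bond=-107.5976
(1,0): Delta=1.0000 Bond=-139.8769
(1,1): Delta=1.0000 Bond=-139.8769
V0=58.4024

Since d<R<u, set p* = (R−d)/(u−d) = 0.9268; price each node as the discounted p*-expectation of its children.
Terminal values V(2,·): V(2,0)=-41.3376, V(2,1)=21.2776, V(2,2)=111.7974
Node (1,0) S=152.7200: V=(p*·21.2776+(1−p*)·-41.3376)/1.3=12.8431; Δ=(21.2776−-41.3376)/(203.1176−140.5024)=1.0000; B=V−Δ·S=-139.8769
Node (1,1) S=220.7800: V=(p*·111.7974+(1−p*)·21.2776)/1.3=80.9031; Δ=(111.7974−21.2776)/(293.6374−203.1176)=1.0000; B=V−Δ·S=-139.8769
Node (0,0) S=166.0000: V=(p*·80.9031+(1−p*)·12.8431)/1.3=58.4024; Δ=(80.9031−12.8431)/(220.7800−152.7200)=1.0000; B=V−Δ·S=-107.5976
Self-financing check: at every node Δ·S+B equals the discounted successor values.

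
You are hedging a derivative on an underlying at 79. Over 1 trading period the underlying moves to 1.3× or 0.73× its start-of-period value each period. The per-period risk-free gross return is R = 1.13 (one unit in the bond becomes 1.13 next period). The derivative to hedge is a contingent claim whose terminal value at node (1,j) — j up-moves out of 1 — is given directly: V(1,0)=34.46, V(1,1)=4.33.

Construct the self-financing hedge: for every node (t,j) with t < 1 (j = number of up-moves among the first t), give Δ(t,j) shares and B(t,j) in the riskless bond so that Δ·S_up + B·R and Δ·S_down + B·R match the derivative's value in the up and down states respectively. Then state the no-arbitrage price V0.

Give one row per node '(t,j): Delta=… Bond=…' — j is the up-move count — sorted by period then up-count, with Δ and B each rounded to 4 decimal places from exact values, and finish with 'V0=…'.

(0,0): Delta=-0.6691 Bond=64.6438
V0=11.7842

Risk-neutral probability p* = (R−d)/(u−d) = (1.13−0.73)/(1.3−0.73) = 0.7018.
Terminal values V(1,·): V(1,0)=34.4600, V(1,1)=4.3300
Node (0,0) S=79.0000: V=(p*·4.3300+(1−p*)·34.4600)/1.13=11.7842; Δ=(4.3300−34.4600)/(102.7000−57.6700)=-0.6691; B=V−Δ·S=64.6438
Each (Δ,B) replicates both successor values, so the strategy is self-financing and V0 is arbitrage-free.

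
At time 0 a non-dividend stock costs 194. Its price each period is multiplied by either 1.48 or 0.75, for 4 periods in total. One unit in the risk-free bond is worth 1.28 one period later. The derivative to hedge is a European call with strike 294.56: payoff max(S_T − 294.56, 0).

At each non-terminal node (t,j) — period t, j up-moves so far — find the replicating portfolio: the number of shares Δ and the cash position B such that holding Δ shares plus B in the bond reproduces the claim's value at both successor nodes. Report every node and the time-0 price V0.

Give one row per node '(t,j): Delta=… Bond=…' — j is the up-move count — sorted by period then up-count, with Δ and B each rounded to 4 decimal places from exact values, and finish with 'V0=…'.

No-arbitrage ⇒ martingale measure with p* = (R−d)/(u−d) = 0.7260.
Terminal values V(4,·): V(4,0)=0.0000, V(4,1)=0.0000, V(4,2)=0.0000, V(4,3)=177.1207, V(4,4)=636.2233
  t=3,j=0: stock 81.8438 → up 121.1287 (V=0.0000), down 61.3828 (V=0.0000). Price 0.0000; hedge Δ=0.0000, bond B=0.0000.
  t=3,j=1: stock 161.5050 → up 239.0274 (V=0.0000), down 121.1287 (V=0.0000). Price 0.0000; hedge Δ=0.0000, bond B=0.0000.
  t=3,j=2: stock 318.7032 → up 471.6807 (V=177.1207), down 239.0274 (V=0.0000). Price 100.4645; hedge Δ=0.7613, bond B=-142.1667.
  t=3,j=3: stock 628.9076 → up 930.7833 (V=636.2233), down 471.6807 (V=177.1207). Price 398.7826; hedge Δ=1.0000, bond B=-230.1250.
  t=2,j=0: stock 109.1250 → up 161.5050 (V=0.0000), down 81.8438 (V=0.0000). Price 0.0000; hedge Δ=0.0000, bond B=0.0000.
  t=2,j=1: stock 215.3400 → up 318.7032 (V=100.4645), down 161.5050 (V=0.0000). Price 56.9843; hedge Δ=0.6391, bond B=-80.6382.
  t=2,j=2: stock 424.9376 → up 628.9076 (V=398.7826), down 318.7032 (V=100.4645). Price 247.6966; hedge Δ=0.9617, bond B=-160.9585.
  t=1,j=0: stock 145.5000 → up 215.3400 (V=56.9843), down 109.1250 (V=0.0000). Price 32.3220; hedge Δ=0.5365, bond B=-45.7387.
  t=1,j=1: stock 287.1200 → up 424.9376 (V=247.6966), down 215.3400 (V=56.9843). Price 152.6927; hedge Δ=0.9099, bond B=-108.5570.
  t=0,j=0: stock 194.0000 → up 287.1200 (V=152.6927), down 145.5000 (V=32.3220). Price 93.5269; hedge Δ=0.8500, bond B=-71.3644.
Each (Δ,B) replicates both successor values, so the strategy is self-financing and V0 is arbitrage-free.

(0,0): Delta=0.8500 Bond=-71.3644
(1,0): Delta=0.5365 Bond=-45.7387
(1,1): Delta=0.9099 Bond=-108.5570
(2,0): Delta=0.0000 Bond=0.0000
(2,1): Delta=0.6391 Bond=-80.6382
(2,2): Delta=0.9617 Bond=-160.9585
(3,0): Delta=0.0000 Bond=0.0000
(3,1): Delta=0.0000 Bond=0.0000
(3,2): Delta=0.7613 Bond=-142.1667
(3,3): Delta=1.0000 Bond=-230.1250
V0=93.5269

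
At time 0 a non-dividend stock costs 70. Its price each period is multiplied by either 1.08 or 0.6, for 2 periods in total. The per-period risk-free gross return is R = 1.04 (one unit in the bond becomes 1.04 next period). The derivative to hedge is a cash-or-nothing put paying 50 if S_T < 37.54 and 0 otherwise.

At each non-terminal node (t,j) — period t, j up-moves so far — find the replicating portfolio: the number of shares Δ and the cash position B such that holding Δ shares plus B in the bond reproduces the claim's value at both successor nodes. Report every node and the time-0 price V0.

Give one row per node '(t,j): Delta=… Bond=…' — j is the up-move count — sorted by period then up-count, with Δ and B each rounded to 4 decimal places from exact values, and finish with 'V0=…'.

(0,0): Delta=-0.1192 Bond=8.6677
(1,0): Delta=-2.4802 Bond=108.1731
(1,1): Delta=0.0000 Bond=0.0000
V0=0.3210

Since d<R<u, set p* = (R−d)/(u−d) = 0.9167; price each node as the discounted p*-expectation of its children.
Payoff layer (t=2): V(2,0)=50.0000, V(2,1)=0.0000, V(2,2)=0.0000
  t=1,j=0: stock 42.0000 → up 45.3600 (V=0.0000), down 25.2000 (V=50.0000). Price 4.0064; hedge Δ=-2.4802, bond B=108.1731.
  t=1,j=1: stock 75.6000 → up 81.6480 (V=0.0000), down 45.3600 (V=0.0000). Price 0.0000; hedge Δ=0.0000, bond B=0.0000.
  t=0,j=0: stock 70.0000 → up 75.6000 (V=0.0000), down 42.0000 (V=4.0064). Price 0.3210; hedge Δ=-0.1192, bond B=8.6677.
Each (Δ,B) replicates both successor values, so the strategy is self-financing and V0 is arbitrage-free.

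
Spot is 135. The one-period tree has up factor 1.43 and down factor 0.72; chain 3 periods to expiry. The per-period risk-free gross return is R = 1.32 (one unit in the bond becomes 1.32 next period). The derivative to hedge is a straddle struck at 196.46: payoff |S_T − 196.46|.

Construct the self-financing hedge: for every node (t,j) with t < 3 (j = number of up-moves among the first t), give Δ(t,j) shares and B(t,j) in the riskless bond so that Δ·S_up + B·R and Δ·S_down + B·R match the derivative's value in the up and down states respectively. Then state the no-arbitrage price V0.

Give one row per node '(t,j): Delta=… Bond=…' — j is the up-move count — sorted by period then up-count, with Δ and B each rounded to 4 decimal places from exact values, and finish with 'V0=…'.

(0,0): Delta=0.6835 Bond=-37.1158
(1,0): Delta=-0.9572 Bond=110.4859
(1,1): Delta=0.8349 Bond=-78.2307
(2,0): Delta=-1.0000 Bond=148.8333
(2,1): Delta=-0.9533 Bond=145.2928
(2,2): Delta=1.0000 Bond=-148.8333
V0=55.1540

No-arbitrage ⇒ martingale measure with p* = (R−d)/(u−d) = 0.8451.
At expiry t=3: V(3,0)=146.0715, V(3,1)=96.3829, V(3,2)=2.3043, V(3,3)=198.3079
Node (2,0) S=69.9840: V=(p*·96.3829+(1−p*)·146.0715)/1.32=78.8493; Δ=(96.3829−146.0715)/(100.0771−50.3885)=-1.0000; B=V−Δ·S=148.8333
Node (2,1) S=138.9960: V=(p*·2.3043+(1−p*)·96.3829)/1.32=12.7878; Δ=(2.3043−96.3829)/(198.7643−100.0771)=-0.9533; B=V−Δ·S=145.2928
Node (2,2) S=276.0615: V=(p*·198.3079+(1−p*)·2.3043)/1.32=127.2282; Δ=(198.3079−2.3043)/(394.7679−198.7643)=1.0000; B=V−Δ·S=-148.8333
Node (1,0) S=97.2000: V=(p*·12.7878+(1−p*)·78.8493)/1.32=17.4414; Δ=(12.7878−78.8493)/(138.9960−69.9840)=-0.9572; B=V−Δ·S=110.4859
Node (1,1) S=193.0500: V=(p*·127.2282+(1−p*)·12.7878)/1.32=82.9530; Δ=(127.2282−12.7878)/(276.0615−138.9960)=0.8349; B=V−Δ·S=-78.2307
Node (0,0) S=135.0000: V=(p*·82.9530+(1−p*)·17.4414)/1.32=55.1540; Δ=(82.9530−17.4414)/(193.0500−97.2000)=0.6835; B=V−Δ·S=-37.1158
Each (Δ,B) replicates both successor values, so the strategy is self-financing and V0 is arbitrage-free.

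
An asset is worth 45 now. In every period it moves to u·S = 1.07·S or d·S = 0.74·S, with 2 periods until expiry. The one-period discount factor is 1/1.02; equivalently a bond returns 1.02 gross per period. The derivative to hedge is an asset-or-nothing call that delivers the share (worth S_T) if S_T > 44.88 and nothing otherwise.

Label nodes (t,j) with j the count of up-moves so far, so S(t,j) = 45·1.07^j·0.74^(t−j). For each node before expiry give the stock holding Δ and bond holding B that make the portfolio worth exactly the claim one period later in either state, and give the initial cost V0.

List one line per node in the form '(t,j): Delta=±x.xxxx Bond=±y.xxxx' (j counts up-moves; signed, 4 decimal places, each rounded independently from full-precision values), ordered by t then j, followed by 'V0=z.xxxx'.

(0,0): Delta=2.8860 Bond=-94.2197
(1,0): Delta=0.0000 Bond=0.0000
(1,1): Delta=3.2424 Bond=-113.2655
V0=35.6507

No-arbitrage ⇒ martingale measure with p* = (R−d)/(u−d) = 0.8485.
Terminal payoffs: V(2,0)=0.0000, V(2,1)=0.0000, V(2,2)=51.5205
  t=1,j=0: stock 33.3000 → up 35.6310 (V=0.0000), down 24.6420 (V=0.0000). Price 0.0000; hedge Δ=0.0000, bond B=0.0000.
  t=1,j=1: stock 48.1500 → up 51.5205 (V=51.5205), down 35.6310 (V=0.0000). Price 42.8572; hedge Δ=3.2424, bond B=-113.2655.
  t=0,j=0: stock 45.0000 → up 48.1500 (V=42.8572), down 33.3000 (V=0.0000). Price 35.6507; hedge Δ=2.8860, bond B=-94.2197.
Check: Δ(0,0)·S0 + B(0,0) = 35.6507 = V0.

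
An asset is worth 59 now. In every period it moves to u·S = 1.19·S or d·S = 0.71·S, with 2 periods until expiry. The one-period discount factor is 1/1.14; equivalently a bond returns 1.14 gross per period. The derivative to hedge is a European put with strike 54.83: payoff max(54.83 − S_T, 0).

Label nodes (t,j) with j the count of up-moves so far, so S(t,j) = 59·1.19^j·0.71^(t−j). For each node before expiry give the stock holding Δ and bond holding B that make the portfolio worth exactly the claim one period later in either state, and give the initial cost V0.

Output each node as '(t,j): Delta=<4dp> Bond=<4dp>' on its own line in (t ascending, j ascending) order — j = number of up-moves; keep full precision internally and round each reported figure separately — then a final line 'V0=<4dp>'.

(0,0): Delta=-0.2031 Bond=12.9068
(1,0): Delta=-1.0000 Bond=48.0965
(1,1): Delta=-0.1478 Bond=10.8320
V0=0.9248

Since d<R<u, set p* = (R−d)/(u−d) = 0.8958; price each node as the discounted p*-expectation of its children.
At expiry t=2: V(2,0)=25.0881, V(2,1)=4.9809, V(2,2)=0.0000
Node (1,0) S=41.8900: V=(p*·4.9809+(1−p*)·25.0881)/1.14=6.2065; Δ=(4.9809−25.0881)/(49.8491−29.7419)=-1.0000; B=V−Δ·S=48.0965
Node (1,1) S=70.2100: V=(p*·0.0000+(1−p*)·4.9809)/1.14=0.4551; Δ=(0.0000−4.9809)/(83.5499−49.8491)=-0.1478; B=V−Δ·S=10.8320
Node (0,0) S=59.0000: V=(p*·0.4551+(1−p*)·6.2065)/1.14=0.9248; Δ=(0.4551−6.2065)/(70.2100−41.8900)=-0.2031; B=V−Δ·S=12.9068
Check: Δ(0,0)·S0 + B(0,0) = 0.9248 = V0.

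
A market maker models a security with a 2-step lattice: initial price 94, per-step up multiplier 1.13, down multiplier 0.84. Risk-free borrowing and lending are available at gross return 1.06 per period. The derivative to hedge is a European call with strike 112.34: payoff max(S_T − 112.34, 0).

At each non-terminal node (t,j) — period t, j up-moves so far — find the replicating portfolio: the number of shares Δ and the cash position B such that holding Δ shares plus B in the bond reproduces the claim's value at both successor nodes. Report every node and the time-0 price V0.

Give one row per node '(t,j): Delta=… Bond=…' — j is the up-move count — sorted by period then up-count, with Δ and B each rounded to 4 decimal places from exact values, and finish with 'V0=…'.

(0,0): Delta=0.2019 Bond=-15.0363
(1,0): Delta=0.0000 Bond=0.0000
(1,1): Delta=0.2496 Bond=-21.0098
V0=3.9381

Risk-neutral probability p* = (R−d)/(u−d) = (1.06−0.84)/(1.13−0.84) = 0.7586.
At expiry t=2: V(2,0)=0.0000, V(2,1)=0.0000, V(2,2)=7.6886
(1,0): S=78.9600. Δ = (V_up−V_dn)/(S_up−S_dn) = (0.0000−0.0000)/(89.2248−66.3264) = 0.0000. V = [p*·0.0000 + (1−p*)·0.0000]/1.06 = 0.0000. B = V − Δ·S = 0.0000.
(1,1): S=106.2200. Δ = (V_up−V_dn)/(S_up−S_dn) = (7.6886−0.0000)/(120.0286−89.2248) = 0.2496. V = [p*·7.6886 + (1−p*)·0.0000]/1.06 = 5.5026. B = V − Δ·S = -21.0098.
(0,0): S=94.0000. Δ = (V_up−V_dn)/(S_up−S_dn) = (5.5026−0.0000)/(106.2200−78.9600) = 0.2019. V = [p*·5.5026 + (1−p*)·0.0000]/1.06 = 3.9381. B = V − Δ·S = -15.0363.
Check: Δ(0,0)·S0 + B(0,0) = 3.9381 = V0.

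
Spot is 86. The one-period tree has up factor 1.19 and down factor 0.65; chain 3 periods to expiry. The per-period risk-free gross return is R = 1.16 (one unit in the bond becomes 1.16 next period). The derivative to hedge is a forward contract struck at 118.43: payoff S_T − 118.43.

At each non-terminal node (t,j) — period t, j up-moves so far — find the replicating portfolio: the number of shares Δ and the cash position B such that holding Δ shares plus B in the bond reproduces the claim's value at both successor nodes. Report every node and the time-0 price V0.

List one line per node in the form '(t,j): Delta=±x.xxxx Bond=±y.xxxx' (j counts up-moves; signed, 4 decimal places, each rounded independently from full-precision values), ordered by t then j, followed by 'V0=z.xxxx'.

(0,0): Delta=1.0000 Bond=-75.8731
(1,0): Delta=1.0000 Bond=-88.0128
(1,1): Delta=1.0000 Bond=-88.0128
(2,0): Delta=1.0000 Bond=-102.0948
(2,1): Delta=1.0000 Bond=-102.0948
(2,2): Delta=1.0000 Bond=-102.0948
V0=10.1269

Risk-neutral probability p* = (R−d)/(u−d) = (1.16−0.65)/(1.19−0.65) = 0.9444.
Terminal values V(3,·): V(3,0)=-94.8123, V(3,1)=-75.1913, V(3,2)=-39.2700, V(3,3)=26.4937
Node (2,0) S=36.3350: V=(p*·-75.1913+(1−p*)·-94.8123)/1.16=-65.7598; Δ=(-75.1913−-94.8123)/(43.2386−23.6178)=1.0000; B=V−Δ·S=-102.0948
Node (2,1) S=66.5210: V=(p*·-39.2700+(1−p*)·-75.1913)/1.16=-35.5738; Δ=(-39.2700−-75.1913)/(79.1600−43.2386)=1.0000; B=V−Δ·S=-102.0948
Node (2,2) S=121.7846: V=(p*·26.4937+(1−p*)·-39.2700)/1.16=19.6898; Δ=(26.4937−-39.2700)/(144.9237−79.1600)=1.0000; B=V−Δ·S=-102.0948
Node (1,0) S=55.9000: V=(p*·-35.5738+(1−p*)·-65.7598)/1.16=-32.1128; Δ=(-35.5738−-65.7598)/(66.5210−36.3350)=1.0000; B=V−Δ·S=-88.0128
Node (1,1) S=102.3400: V=(p*·19.6898+(1−p*)·-35.5738)/1.16=14.3272; Δ=(19.6898−-35.5738)/(121.7846−66.5210)=1.0000; B=V−Δ·S=-88.0128
Node (0,0) S=86.0000: V=(p*·14.3272+(1−p*)·-32.1128)/1.16=10.1269; Δ=(14.3272−-32.1128)/(102.3400−55.9000)=1.0000; B=V−Δ·S=-75.8731
The time-0 hedge costs 10.1269, which is the no-arbitrage price.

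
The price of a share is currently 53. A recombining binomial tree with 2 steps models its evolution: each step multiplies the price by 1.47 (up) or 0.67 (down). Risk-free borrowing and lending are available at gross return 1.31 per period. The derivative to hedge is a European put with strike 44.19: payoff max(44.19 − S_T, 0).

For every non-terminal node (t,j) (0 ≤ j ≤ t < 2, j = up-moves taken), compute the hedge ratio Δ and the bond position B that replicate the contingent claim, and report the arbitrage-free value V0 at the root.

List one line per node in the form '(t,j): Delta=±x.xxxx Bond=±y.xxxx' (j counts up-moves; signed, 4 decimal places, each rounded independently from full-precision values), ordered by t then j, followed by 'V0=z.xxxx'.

Under the risk-neutral measure, an up-move has probability p* = (R−d)/(u−d) = 0.8000 and values discount at R = 1.31.
Terminal values V(2,·): V(2,0)=20.3983, V(2,1)=0.0000, V(2,2)=0.0000
Node (1,0) S=35.5100: V=(p*·0.0000+(1−p*)·20.3983)/1.31=3.1142; Δ=(0.0000−20.3983)/(52.1997−23.7917)=-0.7180; B=V−Δ·S=28.6121
Node (1,1) S=77.9100: V=(p*·0.0000+(1−p*)·0.0000)/1.31=0.0000; Δ=(0.0000−0.0000)/(114.5277−52.1997)=0.0000; B=V−Δ·S=0.0000
Node (0,0) S=53.0000: V=(p*·0.0000+(1−p*)·3.1142)/1.31=0.4755; Δ=(0.0000−3.1142)/(77.9100−35.5100)=-0.0734; B=V−Δ·S=4.3683
Root portfolio cost Δ·53+B reproduces V0=0.4755.

(0,0): Delta=-0.0734 Bond=4.3683
(1,0): Delta=-0.7180 Bond=28.6121
(1,1): Delta=0.0000 Bond=0.0000
V0=0.4755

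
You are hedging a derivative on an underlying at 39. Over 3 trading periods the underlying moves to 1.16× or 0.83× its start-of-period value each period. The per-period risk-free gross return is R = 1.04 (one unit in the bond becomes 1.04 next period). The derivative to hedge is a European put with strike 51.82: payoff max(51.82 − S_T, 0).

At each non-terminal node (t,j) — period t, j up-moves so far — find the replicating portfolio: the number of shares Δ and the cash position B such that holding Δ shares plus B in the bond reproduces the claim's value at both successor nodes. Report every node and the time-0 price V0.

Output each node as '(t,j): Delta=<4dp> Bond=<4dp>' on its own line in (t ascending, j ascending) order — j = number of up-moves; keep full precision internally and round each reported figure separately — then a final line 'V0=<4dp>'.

(0,0): Delta=-0.7366 Bond=37.8688
(1,0): Delta=-1.0000 Bond=47.9105
(1,1): Delta=-0.6289 Bond=34.5110
(2,0): Delta=-1.0000 Bond=49.8269
(2,1): Delta=-1.0000 Bond=49.8269
(2,2): Delta=-0.4771 Bond=27.9283
V0=9.1422

Under the risk-neutral measure, an up-move has probability p* = (R−d)/(u−d) = 0.6364 and values discount at R = 1.04.
Terminal payoffs: V(3,0)=29.5203, V(3,1)=20.6542, V(3,2)=8.2629, V(3,3)=0.0000
Node (2,0) S=26.8671: V=(p*·20.6542+(1−p*)·29.5203)/1.04=22.9598; Δ=(20.6542−29.5203)/(31.1658−22.2997)=-1.0000; B=V−Δ·S=49.8269
Node (2,1) S=37.5492: V=(p*·8.2629+(1−p*)·20.6542)/1.04=12.2777; Δ=(8.2629−20.6542)/(43.5571−31.1658)=-1.0000; B=V−Δ·S=49.8269
Node (2,2) S=52.4784: V=(p*·0.0000+(1−p*)·8.2629)/1.04=2.8891; Δ=(0.0000−8.2629)/(60.8749−43.5571)=-0.4771; B=V−Δ·S=27.9283
Node (1,0) S=32.3700: V=(p*·12.2777+(1−p*)·22.9598)/1.04=15.5405; Δ=(12.2777−22.9598)/(37.5492−26.8671)=-1.0000; B=V−Δ·S=47.9105
Node (1,1) S=45.2400: V=(p*·2.8891+(1−p*)·12.2777)/1.04=6.0607; Δ=(2.8891−12.2777)/(52.4784−37.5492)=-0.6289; B=V−Δ·S=34.5110
Node (0,0) S=39.0000: V=(p*·6.0607+(1−p*)·15.5405)/1.04=9.1422; Δ=(6.0607−15.5405)/(45.2400−32.3700)=-0.7366; B=V−Δ·S=37.8688
Check: Δ(0,0)·S0 + B(0,0) = 9.1422 = V0.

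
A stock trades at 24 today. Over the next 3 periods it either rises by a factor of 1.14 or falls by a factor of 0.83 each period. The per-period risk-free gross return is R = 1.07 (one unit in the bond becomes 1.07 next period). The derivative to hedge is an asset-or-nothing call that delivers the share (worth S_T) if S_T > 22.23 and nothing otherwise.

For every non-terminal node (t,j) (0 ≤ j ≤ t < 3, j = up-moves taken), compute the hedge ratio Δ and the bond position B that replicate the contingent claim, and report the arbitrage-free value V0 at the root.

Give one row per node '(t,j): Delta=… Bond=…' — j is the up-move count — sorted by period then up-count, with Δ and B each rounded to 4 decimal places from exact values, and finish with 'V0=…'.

Since d<R<u, set p* = (R−d)/(u−d) = 0.7742; price each node as the discounted p*-expectation of its children.
Terminal payoffs: V(3,0)=0.0000, V(3,1)=0.0000, V(3,2)=25.8880, V(3,3)=35.5571
(2,0): S=16.5336. Δ = (V_up−V_dn)/(S_up−S_dn) = (0.0000−0.0000)/(18.8483−13.7229) = 0.0000. V = [p*·0.0000 + (1−p*)·0.0000]/1.07 = 0.0000. B = V − Δ·S = 0.0000.
(2,1): S=22.7088. Δ = (V_up−V_dn)/(S_up−S_dn) = (25.8880−0.0000)/(25.8880−18.8483) = 3.6774. V = [p*·25.8880 + (1−p*)·0.0000]/1.07 = 18.7312. B = V − Δ·S = -64.7786.
(2,2): S=31.1904. Δ = (V_up−V_dn)/(S_up−S_dn) = (35.5571−25.8880)/(35.5571−25.8880) = 1.0000. V = [p*·35.5571 + (1−p*)·25.8880]/1.07 = 31.1904. B = V − Δ·S = 0.0000.
(1,0): S=19.9200. Δ = (V_up−V_dn)/(S_up−S_dn) = (18.7312−0.0000)/(22.7088−16.5336) = 3.0333. V = [p*·18.7312 + (1−p*)·0.0000]/1.07 = 13.5528. B = V − Δ·S = -46.8703.
(1,1): S=27.3600. Δ = (V_up−V_dn)/(S_up−S_dn) = (31.1904−18.7312)/(31.1904−22.7088) = 1.4690. V = [p*·31.1904 + (1−p*)·18.7312]/1.07 = 26.5206. B = V − Δ·S = -13.6705.
(0,0): S=24.0000. Δ = (V_up−V_dn)/(S_up−S_dn) = (26.5206−13.5528)/(27.3600−19.9200) = 1.7430. V = [p*·26.5206 + (1−p*)·13.5528]/1.07 = 22.0490. B = V − Δ·S = -19.7824.
Self-financing check: at every node Δ·S+B equals the discounted successor values.

(0,0): Delta=1.7430 Bond=-19.7824
(1,0): Delta=3.0333 Bond=-46.8703
(1,1): Delta=1.4690 Bond=-13.6705
(2,0): Delta=0.0000 Bond=0.0000
(2,1): Delta=3.6774 Bond=-64.7786
(2,2): Delta=1.0000 Bond=0.0000
V0=22.0490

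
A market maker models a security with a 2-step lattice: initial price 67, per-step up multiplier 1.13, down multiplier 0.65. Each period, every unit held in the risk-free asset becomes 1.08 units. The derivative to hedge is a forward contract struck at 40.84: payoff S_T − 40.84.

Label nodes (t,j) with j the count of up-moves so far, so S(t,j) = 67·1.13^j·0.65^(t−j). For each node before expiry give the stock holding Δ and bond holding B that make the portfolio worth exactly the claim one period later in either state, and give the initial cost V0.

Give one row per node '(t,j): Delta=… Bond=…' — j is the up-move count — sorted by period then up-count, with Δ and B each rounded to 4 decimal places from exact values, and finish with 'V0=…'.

(0,0): Delta=1.0000 Bond=-35.0137
(1,0): Delta=1.0000 Bond=-37.8148
(1,1): Delta=1.0000 Bond=-37.8148
V0=31.9863

Under the risk-neutral measure, an up-move has probability p* = (R−d)/(u−d) = 0.8958 and values discount at R = 1.08.
At expiry t=2: V(2,0)=-12.5325, V(2,1)=8.3715, V(2,2)=44.7123
(1,0): S=43.5500. Δ = (V_up−V_dn)/(S_up−S_dn) = (8.3715−-12.5325)/(49.2115−28.3075) = 1.0000. V = [p*·8.3715 + (1−p*)·-12.5325]/1.08 = 5.7352. B = V − Δ·S = -37.8148.
(1,1): S=75.7100. Δ = (V_up−V_dn)/(S_up−S_dn) = (44.7123−8.3715)/(85.5523−49.2115) = 1.0000. V = [p*·44.7123 + (1−p*)·8.3715]/1.08 = 37.8952. B = V − Δ·S = -37.8148.
(0,0): S=67.0000. Δ = (V_up−V_dn)/(S_up−S_dn) = (37.8952−5.7352)/(75.7100−43.5500) = 1.0000. V = [p*·37.8952 + (1−p*)·5.7352]/1.08 = 31.9863. B = V − Δ·S = -35.0137.
Check: Δ(0,0)·S0 + B(0,0) = 31.9863 = V0.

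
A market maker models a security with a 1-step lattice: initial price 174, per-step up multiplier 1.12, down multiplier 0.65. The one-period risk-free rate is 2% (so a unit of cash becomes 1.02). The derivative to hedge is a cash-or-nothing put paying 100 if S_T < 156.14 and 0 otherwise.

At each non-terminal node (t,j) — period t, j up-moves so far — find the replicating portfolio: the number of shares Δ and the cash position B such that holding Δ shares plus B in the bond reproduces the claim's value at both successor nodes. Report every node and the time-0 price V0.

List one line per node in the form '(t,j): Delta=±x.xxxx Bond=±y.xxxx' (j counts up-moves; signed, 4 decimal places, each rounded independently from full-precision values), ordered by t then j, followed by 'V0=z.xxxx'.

Since d<R<u, set p* = (R−d)/(u−d) = 0.7872; price each node as the discounted p*-expectation of its children.
Terminal values V(1,·): V(1,0)=100.0000, V(1,1)=0.0000
  t=0,j=0: stock 174.0000 → up 194.8800 (V=0.0000), down 113.1000 (V=100.0000). Price 20.8594; hedge Δ=-1.2228, bond B=233.6254.
The time-0 hedge costs 20.8594, which is the no-arbitrage price.

(0,0): Delta=-1.2228 Bond=233.6254
V0=20.8594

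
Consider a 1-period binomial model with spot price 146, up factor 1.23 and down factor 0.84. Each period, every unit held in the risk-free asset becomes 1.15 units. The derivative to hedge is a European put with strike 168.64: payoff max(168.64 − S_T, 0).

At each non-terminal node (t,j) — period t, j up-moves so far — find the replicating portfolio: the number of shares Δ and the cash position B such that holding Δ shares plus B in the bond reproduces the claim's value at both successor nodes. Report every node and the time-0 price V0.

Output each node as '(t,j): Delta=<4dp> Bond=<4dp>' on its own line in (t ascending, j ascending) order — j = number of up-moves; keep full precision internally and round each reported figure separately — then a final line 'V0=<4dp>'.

(0,0): Delta=-0.8079 Bond=126.1538
V0=8.2051

Since d<R<u, set p* = (R−d)/(u−d) = 0.7949; price each node as the discounted p*-expectation of its children.
At expiry t=1: V(1,0)=46.0000, V(1,1)=0.0000
(0,0): S=146.0000. Δ = (V_up−V_dn)/(S_up−S_dn) = (0.0000−46.0000)/(179.5800−122.6400) = -0.8079. V = [p*·0.0000 + (1−p*)·46.0000]/1.15 = 8.2051. B = V − Δ·S = 126.1538.
Check: Δ(0,0)·S0 + B(0,0) = 8.2051 = V0.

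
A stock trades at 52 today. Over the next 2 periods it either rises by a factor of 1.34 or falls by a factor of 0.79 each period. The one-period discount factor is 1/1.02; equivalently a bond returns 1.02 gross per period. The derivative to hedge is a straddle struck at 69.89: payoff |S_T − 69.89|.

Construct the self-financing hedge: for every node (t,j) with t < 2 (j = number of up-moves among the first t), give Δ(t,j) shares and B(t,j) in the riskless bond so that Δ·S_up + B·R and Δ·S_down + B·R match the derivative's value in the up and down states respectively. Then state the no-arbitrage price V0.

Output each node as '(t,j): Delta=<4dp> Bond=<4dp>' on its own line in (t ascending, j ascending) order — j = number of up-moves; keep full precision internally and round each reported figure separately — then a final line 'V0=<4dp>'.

(0,0): Delta=-0.3268 Bond=40.0630
(1,0): Delta=-1.0000 Bond=68.5196
(1,1): Delta=0.2254 Bond=2.3872
V0=23.0698

Under the risk-neutral measure, an up-move has probability p* = (R−d)/(u−d) = 0.4182 and values discount at R = 1.02.
Terminal payoffs: V(2,0)=37.4368, V(2,1)=14.8428, V(2,2)=23.4812
(1,0): S=41.0800. Δ = (V_up−V_dn)/(S_up−S_dn) = (14.8428−37.4368)/(55.0472−32.4532) = -1.0000. V = [p*·14.8428 + (1−p*)·37.4368]/1.02 = 27.4396. B = V − Δ·S = 68.5196.
(1,1): S=69.6800. Δ = (V_up−V_dn)/(S_up−S_dn) = (23.4812−14.8428)/(93.3712−55.0472) = 0.2254. V = [p*·23.4812 + (1−p*)·14.8428]/1.02 = 18.0934. B = V − Δ·S = 2.3872.
(0,0): S=52.0000. Δ = (V_up−V_dn)/(S_up−S_dn) = (18.0934−27.4396)/(69.6800−41.0800) = -0.3268. V = [p*·18.0934 + (1−p*)·27.4396]/1.02 = 23.0698. B = V − Δ·S = 40.0630.
Self-financing check: at every node Δ·S+B equals the discounted successor values.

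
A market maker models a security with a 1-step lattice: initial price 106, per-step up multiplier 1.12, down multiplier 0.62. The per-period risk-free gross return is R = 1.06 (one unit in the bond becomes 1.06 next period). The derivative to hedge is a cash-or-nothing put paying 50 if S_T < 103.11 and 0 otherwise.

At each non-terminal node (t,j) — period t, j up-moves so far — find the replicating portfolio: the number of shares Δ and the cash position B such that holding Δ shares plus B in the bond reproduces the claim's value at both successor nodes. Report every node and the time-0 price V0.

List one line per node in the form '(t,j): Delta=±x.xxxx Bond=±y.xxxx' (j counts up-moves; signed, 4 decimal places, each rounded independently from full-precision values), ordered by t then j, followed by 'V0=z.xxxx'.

(0,0): Delta=-0.9434 Bond=105.6604
V0=5.6604

The replicating-portfolio and risk-neutral prices coincide; use p* = (1.06−0.62)/(1.12−0.62) = 0.8800 for the latter.
Payoff layer (t=1): V(1,0)=50.0000, V(1,1)=0.0000
Node (0,0) S=106.0000: V=(p*·0.0000+(1−p*)·50.0000)/1.06=5.6604; Δ=(0.0000−50.0000)/(118.7200−65.7200)=-0.9434; B=V−Δ·S=105.6604
Self-financing check: at every node Δ·S+B equals the discounted successor values.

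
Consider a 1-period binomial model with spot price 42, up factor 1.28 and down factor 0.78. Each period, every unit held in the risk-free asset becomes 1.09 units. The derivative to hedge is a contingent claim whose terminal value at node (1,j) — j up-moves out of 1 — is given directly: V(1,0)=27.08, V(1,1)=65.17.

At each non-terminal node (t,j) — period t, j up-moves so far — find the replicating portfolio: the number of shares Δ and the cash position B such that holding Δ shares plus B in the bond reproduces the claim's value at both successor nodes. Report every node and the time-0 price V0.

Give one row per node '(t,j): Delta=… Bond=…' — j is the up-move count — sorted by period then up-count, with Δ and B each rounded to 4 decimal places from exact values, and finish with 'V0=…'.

(0,0): Delta=1.8138 Bond=-29.6701
V0=46.5099

Risk-neutral probability p* = (R−d)/(u−d) = (1.09−0.78)/(1.28−0.78) = 0.6200.
Terminal values V(1,·): V(1,0)=27.0800, V(1,1)=65.1700
Node (0,0) S=42.0000: V=(p*·65.1700+(1−p*)·27.0800)/1.09=46.5099; Δ=(65.1700−27.0800)/(53.7600−32.7600)=1.8138; B=V−Δ·S=-29.6701
Self-financing check: at every node Δ·S+B equals the discounted successor values.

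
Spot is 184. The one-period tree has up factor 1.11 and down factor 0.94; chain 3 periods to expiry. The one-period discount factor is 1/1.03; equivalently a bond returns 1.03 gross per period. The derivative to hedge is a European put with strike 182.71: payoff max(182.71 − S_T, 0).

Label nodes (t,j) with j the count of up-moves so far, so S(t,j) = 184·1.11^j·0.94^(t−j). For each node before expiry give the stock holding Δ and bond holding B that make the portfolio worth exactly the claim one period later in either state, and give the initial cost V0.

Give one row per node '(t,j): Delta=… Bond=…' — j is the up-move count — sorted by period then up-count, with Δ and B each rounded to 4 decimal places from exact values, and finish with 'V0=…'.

(0,0): Delta=-0.2181 Bond=43.7080
(1,0): Delta=-0.4687 Bond=88.3557
(1,1): Delta=-0.0295 Bond=6.4979
(2,0): Delta=-1.0000 Bond=177.3883
(2,1): Delta=-0.0687 Bond=14.2223
(2,2): Delta=0.0000 Bond=0.0000
V0=3.5720

No-arbitrage ⇒ martingale measure with p* = (R−d)/(u−d) = 0.5294.
At expiry t=3: V(3,0)=29.8825, V(3,1)=2.2435, V(3,2)=0.0000, V(3,3)=0.0000
Node (2,0) S=162.5824: V=(p*·2.2435+(1−p*)·29.8825)/1.03=14.8059; Δ=(2.2435−29.8825)/(180.4665−152.8275)=-1.0000; B=V−Δ·S=177.3883
Node (2,1) S=191.9856: V=(p*·0.0000+(1−p*)·2.2435)/1.03=1.0250; Δ=(0.0000−2.2435)/(213.1040−180.4665)=-0.0687; B=V−Δ·S=14.2223
Node (2,2) S=226.7064: V=(p*·0.0000+(1−p*)·0.0000)/1.03=0.0000; Δ=(0.0000−0.0000)/(251.6441−213.1040)=0.0000; B=V−Δ·S=0.0000
Node (1,0) S=172.9600: V=(p*·1.0250+(1−p*)·14.8059)/1.03=7.2914; Δ=(1.0250−14.8059)/(191.9856−162.5824)=-0.4687; B=V−Δ·S=88.3557
Node (1,1) S=204.2400: V=(p*·0.0000+(1−p*)·1.0250)/1.03=0.4683; Δ=(0.0000−1.0250)/(226.7064−191.9856)=-0.0295; B=V−Δ·S=6.4979
Node (0,0) S=184.0000: V=(p*·0.4683+(1−p*)·7.2914)/1.03=3.5720; Δ=(0.4683−7.2914)/(204.2400−172.9600)=-0.2181; B=V−Δ·S=43.7080
Root portfolio cost Δ·184+B reproduces V0=3.5720.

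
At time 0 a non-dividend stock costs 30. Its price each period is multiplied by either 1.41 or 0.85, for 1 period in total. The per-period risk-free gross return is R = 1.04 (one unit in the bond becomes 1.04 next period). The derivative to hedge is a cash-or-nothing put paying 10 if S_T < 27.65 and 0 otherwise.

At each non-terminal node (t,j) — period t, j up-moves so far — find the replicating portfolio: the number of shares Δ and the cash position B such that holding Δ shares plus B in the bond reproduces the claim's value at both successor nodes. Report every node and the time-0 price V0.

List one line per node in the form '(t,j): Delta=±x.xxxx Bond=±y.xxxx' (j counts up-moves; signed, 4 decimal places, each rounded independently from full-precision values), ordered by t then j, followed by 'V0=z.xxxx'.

Under the risk-neutral measure, an up-move has probability p* = (R−d)/(u−d) = 0.3393 and values discount at R = 1.04.
At expiry t=1: V(1,0)=10.0000, V(1,1)=0.0000
  t=0,j=0: stock 30.0000 → up 42.3000 (V=0.0000), down 25.5000 (V=10.0000). Price 6.3530; hedge Δ=-0.5952, bond B=24.2102.
Root portfolio cost Δ·30+B reproduces V0=6.3530.

(0,0): Delta=-0.5952 Bond=24.2102
V0=6.3530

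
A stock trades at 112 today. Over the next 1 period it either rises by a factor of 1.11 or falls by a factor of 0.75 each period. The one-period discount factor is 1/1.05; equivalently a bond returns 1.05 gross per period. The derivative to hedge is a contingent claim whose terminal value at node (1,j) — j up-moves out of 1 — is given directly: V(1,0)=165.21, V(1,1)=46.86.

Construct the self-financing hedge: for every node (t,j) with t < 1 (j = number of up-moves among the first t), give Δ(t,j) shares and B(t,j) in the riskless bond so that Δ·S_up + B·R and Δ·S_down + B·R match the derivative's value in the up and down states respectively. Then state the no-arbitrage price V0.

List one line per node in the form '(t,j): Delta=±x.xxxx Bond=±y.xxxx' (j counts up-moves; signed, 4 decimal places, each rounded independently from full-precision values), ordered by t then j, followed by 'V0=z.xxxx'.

Since d<R<u, set p* = (R−d)/(u−d) = 0.8333; price each node as the discounted p*-expectation of its children.
Terminal values V(1,·): V(1,0)=165.2100, V(1,1)=46.8600
Node (0,0) S=112.0000: V=(p*·46.8600+(1−p*)·165.2100)/1.05=63.4143; Δ=(46.8600−165.2100)/(124.3200−84.0000)=-2.9353; B=V−Δ·S=392.1643
Self-financing check: at every node Δ·S+B equals the discounted successor values.

(0,0): Delta=-2.9353 Bond=392.1643
V0=63.4143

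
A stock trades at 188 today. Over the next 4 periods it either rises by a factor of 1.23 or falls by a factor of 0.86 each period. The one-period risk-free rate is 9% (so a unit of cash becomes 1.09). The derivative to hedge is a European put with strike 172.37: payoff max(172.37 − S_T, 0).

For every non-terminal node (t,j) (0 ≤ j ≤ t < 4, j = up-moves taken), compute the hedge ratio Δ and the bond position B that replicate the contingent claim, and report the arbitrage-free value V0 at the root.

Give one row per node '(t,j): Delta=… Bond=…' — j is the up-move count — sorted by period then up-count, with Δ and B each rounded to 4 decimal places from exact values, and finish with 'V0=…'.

(0,0): Delta=-0.1016 Bond=22.5159
(1,0): Delta=-0.2565 Bond=49.5932
(1,1): Delta=-0.0356 Bond=9.2939
(2,0): Delta=-0.5789 Bond=98.8796
(2,1): Delta=-0.1193 Bond=26.7731
(2,2): Delta=0.0000 Bond=0.0000
(3,0): Delta=-1.0000 Bond=158.1376
(3,1): Delta=-0.3996 Bond=77.1256
(3,2): Delta=0.0000 Bond=0.0000
(3,3): Delta=0.0000 Bond=0.0000
V0=3.4228

No-arbitrage ⇒ martingale measure with p* = (R−d)/(u−d) = 0.6216.
At expiry t=4: V(4,0)=69.5325, V(4,1)=25.2884, V(4,2)=0.0000, V(4,3)=0.0000, V(4,4)=0.0000
Node (3,0) S=119.5785: V=(p*·25.2884+(1−p*)·69.5325)/1.09=38.5591; Δ=(25.2884−69.5325)/(147.0816−102.8375)=-1.0000; B=V−Δ·S=158.1376
Node (3,1) S=171.0251: V=(p*·0.0000+(1−p*)·25.2884)/1.09=8.7785; Δ=(0.0000−25.2884)/(210.3609−147.0816)=-0.3996; B=V−Δ·S=77.1256
Node (3,2) S=244.6057: V=(p*·0.0000+(1−p*)·0.0000)/1.09=0.0000; Δ=(0.0000−0.0000)/(300.8650−210.3609)=0.0000; B=V−Δ·S=0.0000
Node (3,3) S=349.8430: V=(p*·0.0000+(1−p*)·0.0000)/1.09=0.0000; Δ=(0.0000−0.0000)/(430.3069−300.8650)=0.0000; B=V−Δ·S=0.0000
Node (2,0) S=139.0448: V=(p*·8.7785+(1−p*)·38.5591)/1.09=18.3916; Δ=(8.7785−38.5591)/(171.0251−119.5785)=-0.5789; B=V−Δ·S=98.8796
Node (2,1) S=198.8664: V=(p*·0.0000+(1−p*)·8.7785)/1.09=3.0473; Δ=(0.0000−8.7785)/(244.6057−171.0251)=-0.1193; B=V−Δ·S=26.7731
Node (2,2) S=284.4252: V=(p*·0.0000+(1−p*)·0.0000)/1.09=0.0000; Δ=(0.0000−0.0000)/(349.8430−244.6057)=0.0000; B=V−Δ·S=0.0000
Node (1,0) S=161.6800: V=(p*·3.0473+(1−p*)·18.3916)/1.09=8.1223; Δ=(3.0473−18.3916)/(198.8664−139.0448)=-0.2565; B=V−Δ·S=49.5932
Node (1,1) S=231.2400: V=(p*·0.0000+(1−p*)·3.0473)/1.09=1.0578; Δ=(0.0000−3.0473)/(284.4252−198.8664)=-0.0356; B=V−Δ·S=9.2939
Node (0,0) S=188.0000: V=(p*·1.0578+(1−p*)·8.1223)/1.09=3.4228; Δ=(1.0578−8.1223)/(231.2400−161.6800)=-0.1016; B=V−Δ·S=22.5159
The time-0 hedge costs 3.4228, which is the no-arbitrage price.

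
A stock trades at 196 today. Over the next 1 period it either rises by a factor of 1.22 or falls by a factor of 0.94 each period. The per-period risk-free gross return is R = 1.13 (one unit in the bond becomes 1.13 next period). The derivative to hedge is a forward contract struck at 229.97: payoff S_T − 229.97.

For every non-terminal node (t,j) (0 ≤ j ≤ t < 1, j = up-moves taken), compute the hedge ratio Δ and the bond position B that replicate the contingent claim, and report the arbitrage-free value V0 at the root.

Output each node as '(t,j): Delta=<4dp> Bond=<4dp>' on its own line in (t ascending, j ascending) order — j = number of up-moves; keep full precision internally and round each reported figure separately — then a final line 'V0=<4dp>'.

(0,0): Delta=1.0000 Bond=-203.5133
V0=-7.5133

No-arbitrage ⇒ martingale measure with p* = (R−d)/(u−d) = 0.6786.
At expiry t=1: V(1,0)=-45.7300, V(1,1)=9.1500
(0,0): S=196.0000. Δ = (V_up−V_dn)/(S_up−S_dn) = (9.1500−-45.7300)/(239.1200−184.2400) = 1.0000. V = [p*·9.1500 + (1−p*)·-45.7300]/1.13 = -7.5133. B = V − Δ·S = -203.5133.
Root portfolio cost Δ·196+B reproduces V0=-7.5133.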